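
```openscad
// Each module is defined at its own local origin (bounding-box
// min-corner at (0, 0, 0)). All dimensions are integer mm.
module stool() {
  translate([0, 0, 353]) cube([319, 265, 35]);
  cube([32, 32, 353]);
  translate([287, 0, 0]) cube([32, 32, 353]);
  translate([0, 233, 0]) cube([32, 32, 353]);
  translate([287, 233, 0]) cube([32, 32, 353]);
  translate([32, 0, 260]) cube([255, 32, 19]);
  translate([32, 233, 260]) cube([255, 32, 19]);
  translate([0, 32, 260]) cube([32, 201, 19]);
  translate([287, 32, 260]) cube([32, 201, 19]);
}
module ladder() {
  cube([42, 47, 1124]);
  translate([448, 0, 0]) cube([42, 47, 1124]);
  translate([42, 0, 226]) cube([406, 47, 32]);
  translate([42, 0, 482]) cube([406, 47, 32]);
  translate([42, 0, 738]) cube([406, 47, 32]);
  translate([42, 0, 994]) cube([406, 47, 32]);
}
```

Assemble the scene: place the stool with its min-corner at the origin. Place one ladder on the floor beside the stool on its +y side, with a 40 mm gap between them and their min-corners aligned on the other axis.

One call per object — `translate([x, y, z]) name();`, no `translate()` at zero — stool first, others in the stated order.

stool();
translate([0, 305, 0]) ladder();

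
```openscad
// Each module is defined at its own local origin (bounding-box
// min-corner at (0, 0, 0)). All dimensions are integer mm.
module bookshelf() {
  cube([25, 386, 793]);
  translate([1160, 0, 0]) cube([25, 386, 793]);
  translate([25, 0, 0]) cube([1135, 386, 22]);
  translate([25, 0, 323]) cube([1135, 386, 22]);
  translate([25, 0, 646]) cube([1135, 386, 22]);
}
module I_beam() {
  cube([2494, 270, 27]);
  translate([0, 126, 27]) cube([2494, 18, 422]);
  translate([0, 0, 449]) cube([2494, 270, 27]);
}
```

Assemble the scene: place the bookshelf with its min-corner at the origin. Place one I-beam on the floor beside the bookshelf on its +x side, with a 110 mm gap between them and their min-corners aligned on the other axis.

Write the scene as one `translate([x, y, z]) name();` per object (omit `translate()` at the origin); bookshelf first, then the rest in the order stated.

bookshelf();
translate([1295, 0, 0]) I_beam();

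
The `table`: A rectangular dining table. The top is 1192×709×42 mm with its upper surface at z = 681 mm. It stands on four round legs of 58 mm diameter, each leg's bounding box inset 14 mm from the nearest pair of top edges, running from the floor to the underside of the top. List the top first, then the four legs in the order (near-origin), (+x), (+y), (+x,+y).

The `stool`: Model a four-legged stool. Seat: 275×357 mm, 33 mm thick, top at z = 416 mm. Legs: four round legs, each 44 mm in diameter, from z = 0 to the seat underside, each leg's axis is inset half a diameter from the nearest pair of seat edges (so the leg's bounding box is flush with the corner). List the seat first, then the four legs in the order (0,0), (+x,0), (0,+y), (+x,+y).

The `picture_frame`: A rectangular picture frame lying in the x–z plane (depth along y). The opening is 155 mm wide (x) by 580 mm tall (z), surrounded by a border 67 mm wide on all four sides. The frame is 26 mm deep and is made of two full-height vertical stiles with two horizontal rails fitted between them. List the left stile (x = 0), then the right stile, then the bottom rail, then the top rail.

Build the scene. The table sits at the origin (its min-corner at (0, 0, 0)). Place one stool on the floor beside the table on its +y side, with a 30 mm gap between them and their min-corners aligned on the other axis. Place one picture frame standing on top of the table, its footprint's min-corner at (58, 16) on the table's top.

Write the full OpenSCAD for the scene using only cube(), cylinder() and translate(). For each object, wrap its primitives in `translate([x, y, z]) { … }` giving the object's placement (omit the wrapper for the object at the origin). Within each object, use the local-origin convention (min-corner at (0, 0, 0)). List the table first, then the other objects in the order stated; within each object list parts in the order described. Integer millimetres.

translate([0, 0, 639]) cube([1192, 709, 42]);
translate([43, 43, 0]) cylinder(h = 639, r = 29);
translate([1149, 43, 0]) cylinder(h = 639, r = 29);
translate([43, 666, 0]) cylinder(h = 639, r = 29);
translate([1149, 666, 0]) cylinder(h = 639, r = 29);
translate([0, 739, 0]) {
  translate([0, 0, 383]) cube([275, 357, 33]);
  translate([22, 22, 0]) cylinder(h = 383, r = 22);
  translate([253, 22, 0]) cylinder(h = 383, r = 22);
  translate([22, 335, 0]) cylinder(h = 383, r = 22);
  translate([253, 335, 0]) cylinder(h = 383, r = 22);
}
translate([58, 16, 681]) {
  cube([67, 26, 714]);
  translate([222, 0, 0]) cube([67, 26, 714]);
  translate([67, 0, 0]) cube([155, 26, 67]);
  translate([67, 0, 647]) cube([155, 26, 67]);
}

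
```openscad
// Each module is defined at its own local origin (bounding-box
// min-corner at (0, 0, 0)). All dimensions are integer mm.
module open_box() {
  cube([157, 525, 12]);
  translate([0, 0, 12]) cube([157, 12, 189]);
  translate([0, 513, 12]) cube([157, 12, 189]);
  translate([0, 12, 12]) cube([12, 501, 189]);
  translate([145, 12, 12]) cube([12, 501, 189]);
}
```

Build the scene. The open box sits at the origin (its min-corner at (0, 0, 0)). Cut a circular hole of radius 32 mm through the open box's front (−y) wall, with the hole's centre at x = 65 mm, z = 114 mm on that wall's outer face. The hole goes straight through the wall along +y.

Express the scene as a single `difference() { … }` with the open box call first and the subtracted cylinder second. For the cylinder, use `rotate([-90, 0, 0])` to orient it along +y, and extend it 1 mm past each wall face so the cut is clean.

difference() {
  open_box();
  translate([65, -1, 114]) rotate([-90, 0, 0]) cylinder(h = 14, r = 32);
}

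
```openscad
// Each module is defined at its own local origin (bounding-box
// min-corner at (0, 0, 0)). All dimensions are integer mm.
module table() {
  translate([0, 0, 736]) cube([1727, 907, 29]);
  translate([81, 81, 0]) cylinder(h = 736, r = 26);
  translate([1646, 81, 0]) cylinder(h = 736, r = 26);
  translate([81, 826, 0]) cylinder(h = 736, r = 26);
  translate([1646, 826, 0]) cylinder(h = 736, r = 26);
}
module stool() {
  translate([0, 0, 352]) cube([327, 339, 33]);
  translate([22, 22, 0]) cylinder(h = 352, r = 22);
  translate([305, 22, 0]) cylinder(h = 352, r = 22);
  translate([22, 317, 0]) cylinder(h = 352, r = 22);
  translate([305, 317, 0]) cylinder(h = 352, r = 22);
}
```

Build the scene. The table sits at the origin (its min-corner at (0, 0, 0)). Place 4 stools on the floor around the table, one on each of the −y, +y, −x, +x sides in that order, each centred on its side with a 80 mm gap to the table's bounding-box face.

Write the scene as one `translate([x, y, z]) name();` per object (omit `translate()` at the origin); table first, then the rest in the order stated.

table();
translate([700, -419, 0]) stool();
translate([700, 987, 0]) stool();
translate([-407, 284, 0]) stool();
translate([1807, 284, 0]) stool();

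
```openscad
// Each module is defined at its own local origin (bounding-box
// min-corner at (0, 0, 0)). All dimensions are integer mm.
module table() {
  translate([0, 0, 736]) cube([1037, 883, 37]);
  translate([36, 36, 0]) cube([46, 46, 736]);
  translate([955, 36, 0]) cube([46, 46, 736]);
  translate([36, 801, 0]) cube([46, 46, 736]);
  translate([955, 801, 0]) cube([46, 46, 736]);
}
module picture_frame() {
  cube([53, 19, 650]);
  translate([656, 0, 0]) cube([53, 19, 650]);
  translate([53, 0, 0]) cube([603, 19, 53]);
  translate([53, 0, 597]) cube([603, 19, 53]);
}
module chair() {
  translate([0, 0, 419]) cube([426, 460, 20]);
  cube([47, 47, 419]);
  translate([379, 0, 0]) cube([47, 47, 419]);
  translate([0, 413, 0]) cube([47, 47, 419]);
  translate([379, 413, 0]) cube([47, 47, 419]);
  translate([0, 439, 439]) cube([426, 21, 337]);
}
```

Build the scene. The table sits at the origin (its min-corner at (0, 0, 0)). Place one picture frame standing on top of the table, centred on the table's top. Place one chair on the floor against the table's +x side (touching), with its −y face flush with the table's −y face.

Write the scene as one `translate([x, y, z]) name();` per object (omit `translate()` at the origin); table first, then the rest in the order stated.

table();
translate([164, 432, 773]) picture_frame();
translate([1037, 0, 0]) chair();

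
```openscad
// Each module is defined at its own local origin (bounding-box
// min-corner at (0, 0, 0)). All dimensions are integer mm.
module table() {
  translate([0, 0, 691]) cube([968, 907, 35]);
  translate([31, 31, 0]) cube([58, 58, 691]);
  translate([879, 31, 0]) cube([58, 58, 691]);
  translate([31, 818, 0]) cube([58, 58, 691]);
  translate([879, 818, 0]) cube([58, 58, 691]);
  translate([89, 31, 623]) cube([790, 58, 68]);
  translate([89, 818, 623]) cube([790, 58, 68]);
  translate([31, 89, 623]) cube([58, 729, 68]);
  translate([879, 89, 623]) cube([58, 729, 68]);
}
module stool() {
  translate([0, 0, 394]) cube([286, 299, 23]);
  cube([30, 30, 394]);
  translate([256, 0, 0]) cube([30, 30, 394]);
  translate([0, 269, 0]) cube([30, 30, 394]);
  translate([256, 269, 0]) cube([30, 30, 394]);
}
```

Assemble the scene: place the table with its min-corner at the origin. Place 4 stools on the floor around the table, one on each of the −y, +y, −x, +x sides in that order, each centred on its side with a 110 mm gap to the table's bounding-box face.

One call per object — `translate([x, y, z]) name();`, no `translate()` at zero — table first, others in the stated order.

table();
translate([341, -409, 0]) stool();
translate([341, 1017, 0]) stool();
translate([-396, 304, 0]) stool();
translate([1078, 304, 0]) stool();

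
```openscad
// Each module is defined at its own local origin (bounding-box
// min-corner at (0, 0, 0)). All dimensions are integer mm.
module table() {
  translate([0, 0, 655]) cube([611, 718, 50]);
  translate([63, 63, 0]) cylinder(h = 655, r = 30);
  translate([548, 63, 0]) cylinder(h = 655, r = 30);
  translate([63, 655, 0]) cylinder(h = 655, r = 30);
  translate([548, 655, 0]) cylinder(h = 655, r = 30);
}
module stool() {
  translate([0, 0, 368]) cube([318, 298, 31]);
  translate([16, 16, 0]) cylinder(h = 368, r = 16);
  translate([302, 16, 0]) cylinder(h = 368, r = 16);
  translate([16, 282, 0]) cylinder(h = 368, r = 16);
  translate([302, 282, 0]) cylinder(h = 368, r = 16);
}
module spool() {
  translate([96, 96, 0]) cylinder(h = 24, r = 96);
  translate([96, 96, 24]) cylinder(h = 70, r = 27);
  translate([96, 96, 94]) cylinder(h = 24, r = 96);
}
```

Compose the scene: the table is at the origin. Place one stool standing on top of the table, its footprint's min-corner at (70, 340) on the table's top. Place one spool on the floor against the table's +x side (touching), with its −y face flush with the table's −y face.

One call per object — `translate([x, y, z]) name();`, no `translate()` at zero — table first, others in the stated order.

table();
translate([70, 340, 705]) stool();
translate([611, 0, 0]) spool();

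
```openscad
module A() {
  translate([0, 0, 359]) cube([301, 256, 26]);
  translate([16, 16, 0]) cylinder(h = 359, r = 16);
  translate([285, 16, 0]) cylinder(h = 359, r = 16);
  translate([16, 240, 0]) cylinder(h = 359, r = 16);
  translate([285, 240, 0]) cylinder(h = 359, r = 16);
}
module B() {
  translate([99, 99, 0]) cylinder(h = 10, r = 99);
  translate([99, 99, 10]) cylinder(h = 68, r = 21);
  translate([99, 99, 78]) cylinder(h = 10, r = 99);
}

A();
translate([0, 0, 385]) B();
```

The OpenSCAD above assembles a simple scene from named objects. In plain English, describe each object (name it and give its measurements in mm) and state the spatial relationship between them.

A is a four-legged stool. The seat is 301×256 mm, 26 mm thick, top at z = 385 mm. It stands on four round legs, each 32 mm in diameter, from z = 0 to the seat underside, each leg's axis is inset half a diameter from the nearest pair of seat edges (so the leg's bounding box is flush with the corner).

B is a spool: two coaxial disc flanges of radius 99 mm and thickness 10 mm, joined by a core cylinder of radius 21 mm and height 68 mm. The lower flange rests on z = 0 and the three cylinders share a vertical axis.

The spool is on top of the stool.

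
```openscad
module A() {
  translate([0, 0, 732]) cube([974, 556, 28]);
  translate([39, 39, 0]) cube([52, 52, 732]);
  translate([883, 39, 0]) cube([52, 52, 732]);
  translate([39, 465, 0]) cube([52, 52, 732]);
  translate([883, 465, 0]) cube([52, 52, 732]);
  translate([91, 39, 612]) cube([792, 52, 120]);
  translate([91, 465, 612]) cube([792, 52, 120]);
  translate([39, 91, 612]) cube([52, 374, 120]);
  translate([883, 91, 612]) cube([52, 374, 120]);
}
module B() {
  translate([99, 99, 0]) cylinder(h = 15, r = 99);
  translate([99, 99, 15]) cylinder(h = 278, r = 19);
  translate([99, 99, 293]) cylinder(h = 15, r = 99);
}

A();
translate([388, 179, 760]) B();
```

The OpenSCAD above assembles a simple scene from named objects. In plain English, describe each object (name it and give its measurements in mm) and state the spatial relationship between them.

A is a rectangular dining table. The top is 974×556×28 mm with its upper surface at z = 760 mm. It stands on four 52×52 mm square legs, each inset 39 mm from the nearest pair of top edges, running from the floor to the underside of the top. Four apron rails, 52 mm thick and 120 mm tall, run between adjacent legs with their top edges flush with the underside of the top and their outer faces flush with the legs' outer faces.

B is a spool: two coaxial disc flanges of radius 99 mm and thickness 15 mm, joined by a core cylinder of radius 19 mm and height 278 mm. The lower flange rests on z = 0 and the three cylinders share a vertical axis.

The spool is on top of the table, centred.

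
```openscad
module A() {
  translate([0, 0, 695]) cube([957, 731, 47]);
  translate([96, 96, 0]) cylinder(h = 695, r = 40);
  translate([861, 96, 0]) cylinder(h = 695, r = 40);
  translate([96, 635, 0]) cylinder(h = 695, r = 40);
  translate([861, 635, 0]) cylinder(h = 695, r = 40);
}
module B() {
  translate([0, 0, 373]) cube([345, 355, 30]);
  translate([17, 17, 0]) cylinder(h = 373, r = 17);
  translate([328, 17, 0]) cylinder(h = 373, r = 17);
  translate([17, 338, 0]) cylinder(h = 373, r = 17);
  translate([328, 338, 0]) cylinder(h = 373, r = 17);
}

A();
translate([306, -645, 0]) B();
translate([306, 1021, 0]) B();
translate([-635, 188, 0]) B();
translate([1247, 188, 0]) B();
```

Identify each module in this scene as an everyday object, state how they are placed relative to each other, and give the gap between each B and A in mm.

A is a table. B is a stool. Four stools sit around the table at the −y, +y, −x, +x sides. The gap between each stool and the table is 290 mm.

Each stool's nearest face is 290 mm from the table's bounding box.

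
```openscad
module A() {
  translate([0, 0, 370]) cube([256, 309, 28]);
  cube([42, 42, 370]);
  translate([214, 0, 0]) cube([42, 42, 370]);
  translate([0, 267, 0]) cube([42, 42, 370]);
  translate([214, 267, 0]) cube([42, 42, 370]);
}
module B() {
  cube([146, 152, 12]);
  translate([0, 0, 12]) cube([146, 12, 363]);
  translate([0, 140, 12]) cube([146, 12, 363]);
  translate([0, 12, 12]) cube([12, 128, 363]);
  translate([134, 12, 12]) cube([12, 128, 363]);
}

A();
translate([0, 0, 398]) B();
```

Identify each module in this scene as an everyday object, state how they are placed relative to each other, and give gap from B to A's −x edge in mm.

A is a stool. B is an open box. The open box is on top of the stool. The gap from the open box to the stool's −x edge is 0 mm.

The open box's min-x is at 0; the stool's min-x is 0; gap = 0 mm.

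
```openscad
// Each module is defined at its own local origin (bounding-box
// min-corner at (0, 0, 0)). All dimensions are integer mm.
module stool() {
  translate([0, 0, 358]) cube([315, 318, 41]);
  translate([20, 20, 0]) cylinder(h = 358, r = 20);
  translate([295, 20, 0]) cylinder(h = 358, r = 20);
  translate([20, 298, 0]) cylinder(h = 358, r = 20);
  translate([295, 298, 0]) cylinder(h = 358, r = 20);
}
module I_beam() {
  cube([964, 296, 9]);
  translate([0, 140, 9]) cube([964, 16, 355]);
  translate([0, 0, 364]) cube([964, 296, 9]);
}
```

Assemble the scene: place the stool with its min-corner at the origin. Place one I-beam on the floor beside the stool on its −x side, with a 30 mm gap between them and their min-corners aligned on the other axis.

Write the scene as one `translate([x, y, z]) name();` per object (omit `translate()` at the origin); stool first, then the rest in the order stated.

stool();
translate([-994, 0, 0]) I_beam();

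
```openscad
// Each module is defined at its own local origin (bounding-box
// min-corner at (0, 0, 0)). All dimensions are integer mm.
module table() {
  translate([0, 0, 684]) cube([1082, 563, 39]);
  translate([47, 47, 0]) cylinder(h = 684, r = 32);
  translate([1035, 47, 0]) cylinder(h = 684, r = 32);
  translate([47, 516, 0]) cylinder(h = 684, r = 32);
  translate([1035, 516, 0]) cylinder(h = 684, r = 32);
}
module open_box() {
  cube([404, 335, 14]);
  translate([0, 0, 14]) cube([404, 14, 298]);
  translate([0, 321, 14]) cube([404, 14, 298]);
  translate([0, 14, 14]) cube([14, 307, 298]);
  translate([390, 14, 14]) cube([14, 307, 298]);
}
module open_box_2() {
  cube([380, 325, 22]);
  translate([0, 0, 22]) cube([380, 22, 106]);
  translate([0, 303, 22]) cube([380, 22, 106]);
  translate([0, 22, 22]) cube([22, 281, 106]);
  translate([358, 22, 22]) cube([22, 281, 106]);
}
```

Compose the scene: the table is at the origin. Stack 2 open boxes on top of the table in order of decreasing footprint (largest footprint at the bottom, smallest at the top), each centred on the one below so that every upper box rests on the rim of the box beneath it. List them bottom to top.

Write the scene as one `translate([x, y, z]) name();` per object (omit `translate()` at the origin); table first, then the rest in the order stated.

table();
translate([339, 114, 723]) open_box();
translate([351, 119, 1035]) open_box_2();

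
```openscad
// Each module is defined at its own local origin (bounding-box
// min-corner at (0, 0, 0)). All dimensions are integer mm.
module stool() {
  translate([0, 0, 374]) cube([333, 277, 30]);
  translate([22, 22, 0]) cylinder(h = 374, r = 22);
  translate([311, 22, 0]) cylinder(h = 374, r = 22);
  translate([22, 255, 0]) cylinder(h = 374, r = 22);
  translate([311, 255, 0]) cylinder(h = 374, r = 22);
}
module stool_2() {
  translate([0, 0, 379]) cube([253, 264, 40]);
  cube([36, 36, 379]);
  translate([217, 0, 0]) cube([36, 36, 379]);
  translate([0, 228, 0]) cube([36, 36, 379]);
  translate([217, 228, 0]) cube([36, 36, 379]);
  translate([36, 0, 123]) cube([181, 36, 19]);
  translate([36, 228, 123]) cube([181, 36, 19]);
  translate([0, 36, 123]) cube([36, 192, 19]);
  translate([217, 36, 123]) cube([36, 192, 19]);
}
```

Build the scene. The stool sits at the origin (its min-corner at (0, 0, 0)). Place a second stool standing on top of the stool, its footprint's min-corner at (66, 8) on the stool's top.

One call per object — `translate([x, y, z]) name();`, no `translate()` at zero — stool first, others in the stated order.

stool();
translate([66, 8, 404]) stool_2();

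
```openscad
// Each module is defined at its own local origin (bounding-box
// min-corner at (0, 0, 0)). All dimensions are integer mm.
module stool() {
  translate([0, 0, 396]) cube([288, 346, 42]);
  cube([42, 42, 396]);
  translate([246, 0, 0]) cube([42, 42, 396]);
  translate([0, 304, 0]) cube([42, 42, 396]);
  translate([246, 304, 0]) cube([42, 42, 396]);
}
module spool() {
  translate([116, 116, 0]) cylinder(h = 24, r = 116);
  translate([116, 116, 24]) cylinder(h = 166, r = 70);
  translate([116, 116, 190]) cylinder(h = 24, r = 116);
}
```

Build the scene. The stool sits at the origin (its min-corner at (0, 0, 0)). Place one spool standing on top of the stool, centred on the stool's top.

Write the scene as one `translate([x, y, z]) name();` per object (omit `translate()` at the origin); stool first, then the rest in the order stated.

stool();
translate([28, 57, 438]) spool();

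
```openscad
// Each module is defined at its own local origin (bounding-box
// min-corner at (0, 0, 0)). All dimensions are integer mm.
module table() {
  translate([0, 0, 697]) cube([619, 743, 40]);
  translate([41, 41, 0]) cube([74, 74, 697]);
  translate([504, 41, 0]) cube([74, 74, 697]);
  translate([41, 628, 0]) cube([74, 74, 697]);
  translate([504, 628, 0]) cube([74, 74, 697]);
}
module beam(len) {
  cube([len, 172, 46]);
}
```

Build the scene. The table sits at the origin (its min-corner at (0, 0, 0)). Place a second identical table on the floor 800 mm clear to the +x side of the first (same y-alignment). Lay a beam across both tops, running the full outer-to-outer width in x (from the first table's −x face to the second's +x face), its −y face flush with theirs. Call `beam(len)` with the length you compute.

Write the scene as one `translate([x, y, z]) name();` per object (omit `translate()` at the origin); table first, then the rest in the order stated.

table();
translate([1419, 0, 0]) table();
translate([0, 0, 737]) beam(2038);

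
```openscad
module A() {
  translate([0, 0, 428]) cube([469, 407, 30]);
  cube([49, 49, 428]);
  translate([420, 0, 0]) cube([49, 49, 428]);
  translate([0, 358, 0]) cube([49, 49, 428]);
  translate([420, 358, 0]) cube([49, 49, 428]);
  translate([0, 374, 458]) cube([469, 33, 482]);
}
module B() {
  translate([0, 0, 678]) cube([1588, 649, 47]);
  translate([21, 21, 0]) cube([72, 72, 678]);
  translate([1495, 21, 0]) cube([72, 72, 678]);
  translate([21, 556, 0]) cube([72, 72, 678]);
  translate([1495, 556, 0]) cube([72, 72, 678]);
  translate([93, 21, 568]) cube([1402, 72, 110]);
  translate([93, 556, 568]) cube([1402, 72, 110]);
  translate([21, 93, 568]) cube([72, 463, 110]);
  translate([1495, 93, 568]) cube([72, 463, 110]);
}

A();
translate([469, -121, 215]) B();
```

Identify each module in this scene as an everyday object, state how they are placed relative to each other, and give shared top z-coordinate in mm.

Both tops at z = 940 mm.

A is a chair. B is a table. The table is beside the chair with their tops flush at z = 940. The shared top z-coordinate is 940 mm.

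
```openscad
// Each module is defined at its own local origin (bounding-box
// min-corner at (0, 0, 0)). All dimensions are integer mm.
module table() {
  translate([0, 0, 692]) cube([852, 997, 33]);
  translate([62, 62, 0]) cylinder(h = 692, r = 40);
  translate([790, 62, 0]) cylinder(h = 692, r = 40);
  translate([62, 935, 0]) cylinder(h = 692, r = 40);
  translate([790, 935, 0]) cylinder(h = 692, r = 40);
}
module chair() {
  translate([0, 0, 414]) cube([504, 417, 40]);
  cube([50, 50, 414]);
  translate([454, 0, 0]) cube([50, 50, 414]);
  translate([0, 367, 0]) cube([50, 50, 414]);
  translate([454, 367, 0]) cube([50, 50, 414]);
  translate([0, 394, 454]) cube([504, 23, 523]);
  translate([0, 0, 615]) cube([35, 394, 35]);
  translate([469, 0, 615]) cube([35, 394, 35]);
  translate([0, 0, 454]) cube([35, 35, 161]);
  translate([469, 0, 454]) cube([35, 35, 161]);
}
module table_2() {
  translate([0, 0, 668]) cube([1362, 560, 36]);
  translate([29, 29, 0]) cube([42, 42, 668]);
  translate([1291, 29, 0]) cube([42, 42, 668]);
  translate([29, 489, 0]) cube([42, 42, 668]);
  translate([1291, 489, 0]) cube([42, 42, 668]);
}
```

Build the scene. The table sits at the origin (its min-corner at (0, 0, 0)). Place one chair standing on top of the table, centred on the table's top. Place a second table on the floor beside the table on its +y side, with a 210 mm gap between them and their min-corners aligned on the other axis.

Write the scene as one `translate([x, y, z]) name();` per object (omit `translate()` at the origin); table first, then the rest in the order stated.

table();
translate([174, 290, 725]) chair();
translate([0, 1207, 0]) table_2();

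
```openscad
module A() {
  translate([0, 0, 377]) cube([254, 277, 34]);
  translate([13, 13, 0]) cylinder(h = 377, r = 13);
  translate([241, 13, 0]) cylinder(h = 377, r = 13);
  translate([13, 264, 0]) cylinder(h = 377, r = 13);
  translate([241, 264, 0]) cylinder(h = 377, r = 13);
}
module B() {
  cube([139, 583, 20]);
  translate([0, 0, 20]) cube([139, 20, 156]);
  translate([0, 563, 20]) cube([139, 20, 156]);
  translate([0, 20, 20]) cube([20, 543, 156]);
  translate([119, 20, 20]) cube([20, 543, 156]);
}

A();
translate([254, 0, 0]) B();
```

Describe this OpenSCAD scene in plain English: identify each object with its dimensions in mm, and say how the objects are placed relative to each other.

A is a four-legged stool. The seat is a 254×277×34 mm slab whose top surface is at z = 411 mm; four round legs, each 26 mm in diameter, run from the floor (z = 0) to the underside of the seat, each leg's axis is inset half a diameter from the nearest pair of seat edges (so the leg's bounding box is flush with the corner).

B is an open storage box with external size 139×583×176 mm and wall thickness 20 mm (the base is also 20 mm thick). The base covers the whole footprint; the four walls stand on the base, with the y-facing walls full-width and the x-facing walls fitting between their inner faces.

The open box is against the stool's +x side, with their −y faces flush.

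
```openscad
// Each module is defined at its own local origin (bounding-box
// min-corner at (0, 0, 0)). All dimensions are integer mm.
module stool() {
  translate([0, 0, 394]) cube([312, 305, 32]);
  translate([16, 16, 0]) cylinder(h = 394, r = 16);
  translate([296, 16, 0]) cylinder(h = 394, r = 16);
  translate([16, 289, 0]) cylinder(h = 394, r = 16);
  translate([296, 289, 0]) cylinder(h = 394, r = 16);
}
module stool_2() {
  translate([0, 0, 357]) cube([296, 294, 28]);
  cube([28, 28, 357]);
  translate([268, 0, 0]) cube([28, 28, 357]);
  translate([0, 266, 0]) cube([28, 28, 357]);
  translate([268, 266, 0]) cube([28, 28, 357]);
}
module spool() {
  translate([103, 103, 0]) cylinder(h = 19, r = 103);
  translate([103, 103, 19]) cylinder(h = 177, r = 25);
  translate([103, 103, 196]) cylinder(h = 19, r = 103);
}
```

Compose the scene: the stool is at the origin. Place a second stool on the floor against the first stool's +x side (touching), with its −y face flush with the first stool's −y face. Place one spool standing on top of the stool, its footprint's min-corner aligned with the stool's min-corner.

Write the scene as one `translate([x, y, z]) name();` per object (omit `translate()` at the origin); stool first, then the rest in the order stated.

stool();
translate([312, 0, 0]) stool_2();
translate([0, 0, 426]) spool();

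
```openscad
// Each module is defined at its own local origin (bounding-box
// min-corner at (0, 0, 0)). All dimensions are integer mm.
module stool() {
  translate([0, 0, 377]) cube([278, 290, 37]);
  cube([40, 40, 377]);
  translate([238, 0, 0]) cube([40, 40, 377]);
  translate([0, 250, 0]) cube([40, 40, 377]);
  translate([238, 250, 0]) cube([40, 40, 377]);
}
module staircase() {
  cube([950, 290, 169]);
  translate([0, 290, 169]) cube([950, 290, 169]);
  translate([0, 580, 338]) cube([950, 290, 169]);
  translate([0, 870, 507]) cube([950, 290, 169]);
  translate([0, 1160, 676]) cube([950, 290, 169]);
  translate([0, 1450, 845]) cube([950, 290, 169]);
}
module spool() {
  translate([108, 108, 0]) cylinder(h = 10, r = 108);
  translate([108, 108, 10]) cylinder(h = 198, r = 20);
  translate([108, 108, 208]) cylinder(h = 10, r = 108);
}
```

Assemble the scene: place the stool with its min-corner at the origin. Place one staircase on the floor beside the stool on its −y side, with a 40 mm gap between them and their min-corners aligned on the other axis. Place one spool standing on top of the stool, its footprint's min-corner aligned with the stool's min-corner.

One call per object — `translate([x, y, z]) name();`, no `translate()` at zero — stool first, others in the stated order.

stool();
translate([0, -1780, 0]) staircase();
translate([0, 0, 414]) spool();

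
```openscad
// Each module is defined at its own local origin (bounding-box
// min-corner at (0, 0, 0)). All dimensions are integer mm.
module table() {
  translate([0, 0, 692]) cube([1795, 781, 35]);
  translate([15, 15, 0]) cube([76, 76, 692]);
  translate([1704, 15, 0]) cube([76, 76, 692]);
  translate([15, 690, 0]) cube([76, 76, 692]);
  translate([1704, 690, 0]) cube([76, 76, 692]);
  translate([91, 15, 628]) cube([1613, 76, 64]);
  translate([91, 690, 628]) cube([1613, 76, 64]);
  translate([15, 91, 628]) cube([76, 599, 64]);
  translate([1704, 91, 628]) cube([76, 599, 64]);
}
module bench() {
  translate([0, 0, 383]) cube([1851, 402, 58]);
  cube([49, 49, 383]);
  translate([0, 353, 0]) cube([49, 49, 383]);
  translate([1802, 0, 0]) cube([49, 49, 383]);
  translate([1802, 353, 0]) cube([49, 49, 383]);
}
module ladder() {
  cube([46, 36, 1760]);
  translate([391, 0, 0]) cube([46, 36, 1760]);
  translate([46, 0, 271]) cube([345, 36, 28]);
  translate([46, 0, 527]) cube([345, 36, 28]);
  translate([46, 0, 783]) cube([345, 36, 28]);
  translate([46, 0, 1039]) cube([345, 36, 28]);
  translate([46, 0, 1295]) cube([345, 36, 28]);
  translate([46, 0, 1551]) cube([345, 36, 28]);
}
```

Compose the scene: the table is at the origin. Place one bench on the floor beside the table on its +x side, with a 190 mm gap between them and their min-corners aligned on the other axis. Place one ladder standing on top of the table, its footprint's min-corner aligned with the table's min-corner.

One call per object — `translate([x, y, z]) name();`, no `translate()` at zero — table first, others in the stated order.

table();
translate([1985, 0, 0]) bench();
translate([0, 0, 727]) ladder();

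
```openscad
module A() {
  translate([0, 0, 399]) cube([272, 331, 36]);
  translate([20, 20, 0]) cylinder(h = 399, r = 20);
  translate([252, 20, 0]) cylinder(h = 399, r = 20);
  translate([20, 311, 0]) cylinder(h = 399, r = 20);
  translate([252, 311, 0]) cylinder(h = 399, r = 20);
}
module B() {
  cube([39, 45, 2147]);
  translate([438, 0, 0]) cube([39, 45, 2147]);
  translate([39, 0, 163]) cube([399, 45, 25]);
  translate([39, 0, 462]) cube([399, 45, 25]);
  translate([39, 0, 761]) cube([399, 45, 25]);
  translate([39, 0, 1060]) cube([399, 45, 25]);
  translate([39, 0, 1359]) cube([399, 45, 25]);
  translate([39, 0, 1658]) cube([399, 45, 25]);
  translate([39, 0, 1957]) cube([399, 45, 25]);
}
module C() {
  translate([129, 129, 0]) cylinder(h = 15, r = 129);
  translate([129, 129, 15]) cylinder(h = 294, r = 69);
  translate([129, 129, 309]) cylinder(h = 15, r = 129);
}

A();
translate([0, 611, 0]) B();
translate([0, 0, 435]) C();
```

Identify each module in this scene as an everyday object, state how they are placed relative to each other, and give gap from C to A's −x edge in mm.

The spool's min-x is at 0; the stool's min-x is 0; gap = 0 mm.

A is a stool. B is a ladder. C is a spool. The ladder is on the floor beside the stool on its +y side. The spool is on top of the stool. The gap from the spool to the stool's −x edge is 0 mm.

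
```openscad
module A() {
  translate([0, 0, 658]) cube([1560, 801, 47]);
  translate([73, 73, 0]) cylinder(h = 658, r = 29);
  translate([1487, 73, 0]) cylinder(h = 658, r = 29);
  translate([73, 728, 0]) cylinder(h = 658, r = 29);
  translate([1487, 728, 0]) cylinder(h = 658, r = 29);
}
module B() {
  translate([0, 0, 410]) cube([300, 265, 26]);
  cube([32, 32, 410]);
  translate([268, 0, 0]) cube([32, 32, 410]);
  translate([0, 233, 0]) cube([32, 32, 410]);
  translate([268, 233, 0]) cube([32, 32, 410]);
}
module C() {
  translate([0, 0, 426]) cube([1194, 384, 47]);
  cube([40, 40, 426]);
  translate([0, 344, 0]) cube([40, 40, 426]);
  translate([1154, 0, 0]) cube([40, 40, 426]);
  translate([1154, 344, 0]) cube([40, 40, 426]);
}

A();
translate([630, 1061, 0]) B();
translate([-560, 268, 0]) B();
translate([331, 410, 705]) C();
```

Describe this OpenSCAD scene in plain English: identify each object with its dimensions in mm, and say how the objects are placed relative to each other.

A is a rectangular dining table. The top is 1560×801×47 mm with its upper surface at z = 705 mm. It stands on four round legs of 58 mm diameter, each leg's bounding box inset 44 mm from the nearest pair of top edges, running from the floor to the underside of the top.

B is a simple wooden stool: a rectangular seat 300 mm (x) by 265 mm (y), 26 mm thick, top face at z = 436 mm, on four square legs, each 32×32 mm in cross-section. The legs rest on z = 0, each flush with a corner of the seat.

C is a bench: a 1194×384 mm seat slab, 47 mm thick, top at z = 473 mm, on four 40×40 mm square legs flush with the seat corners and standing on z = 0.

Two stools sit around the table at the +y, −x sides. The bench is on top of the table.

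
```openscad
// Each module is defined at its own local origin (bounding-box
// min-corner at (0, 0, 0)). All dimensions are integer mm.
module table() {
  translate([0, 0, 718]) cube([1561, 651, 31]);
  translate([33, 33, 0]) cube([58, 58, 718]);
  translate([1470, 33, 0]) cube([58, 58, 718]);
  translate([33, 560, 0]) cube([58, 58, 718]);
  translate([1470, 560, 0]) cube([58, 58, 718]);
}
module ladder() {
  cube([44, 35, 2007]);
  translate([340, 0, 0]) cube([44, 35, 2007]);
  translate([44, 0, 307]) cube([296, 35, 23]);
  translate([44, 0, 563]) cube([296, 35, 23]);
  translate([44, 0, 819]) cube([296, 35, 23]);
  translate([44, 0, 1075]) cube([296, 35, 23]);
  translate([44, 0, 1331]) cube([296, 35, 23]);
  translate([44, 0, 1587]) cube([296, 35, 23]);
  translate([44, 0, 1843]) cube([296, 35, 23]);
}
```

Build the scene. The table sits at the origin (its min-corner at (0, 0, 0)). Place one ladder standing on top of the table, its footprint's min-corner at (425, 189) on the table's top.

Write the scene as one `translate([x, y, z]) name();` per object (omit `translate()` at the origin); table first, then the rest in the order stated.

table();
translate([425, 189, 749]) ladder();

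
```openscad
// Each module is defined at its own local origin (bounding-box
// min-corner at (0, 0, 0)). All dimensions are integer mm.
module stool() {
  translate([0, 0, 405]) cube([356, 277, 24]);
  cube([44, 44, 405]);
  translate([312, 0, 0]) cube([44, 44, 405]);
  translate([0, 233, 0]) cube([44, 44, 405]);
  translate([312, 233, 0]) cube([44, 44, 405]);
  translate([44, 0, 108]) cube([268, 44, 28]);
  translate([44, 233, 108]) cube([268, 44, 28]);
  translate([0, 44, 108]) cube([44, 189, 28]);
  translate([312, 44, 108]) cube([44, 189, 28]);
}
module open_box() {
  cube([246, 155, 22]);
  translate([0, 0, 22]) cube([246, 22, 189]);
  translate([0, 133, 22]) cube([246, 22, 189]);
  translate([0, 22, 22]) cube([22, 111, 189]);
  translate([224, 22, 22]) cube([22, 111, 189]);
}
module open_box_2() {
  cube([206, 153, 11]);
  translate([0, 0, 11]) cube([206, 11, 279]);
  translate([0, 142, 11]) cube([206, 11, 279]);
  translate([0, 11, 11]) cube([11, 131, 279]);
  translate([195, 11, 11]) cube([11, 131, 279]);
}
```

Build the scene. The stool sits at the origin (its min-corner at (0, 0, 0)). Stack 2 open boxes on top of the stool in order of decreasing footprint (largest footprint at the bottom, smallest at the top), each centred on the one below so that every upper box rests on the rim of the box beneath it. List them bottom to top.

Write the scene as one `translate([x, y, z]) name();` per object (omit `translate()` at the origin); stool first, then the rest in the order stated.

stool();
translate([55, 61, 429]) open_box();
translate([75, 62, 640]) open_box_2();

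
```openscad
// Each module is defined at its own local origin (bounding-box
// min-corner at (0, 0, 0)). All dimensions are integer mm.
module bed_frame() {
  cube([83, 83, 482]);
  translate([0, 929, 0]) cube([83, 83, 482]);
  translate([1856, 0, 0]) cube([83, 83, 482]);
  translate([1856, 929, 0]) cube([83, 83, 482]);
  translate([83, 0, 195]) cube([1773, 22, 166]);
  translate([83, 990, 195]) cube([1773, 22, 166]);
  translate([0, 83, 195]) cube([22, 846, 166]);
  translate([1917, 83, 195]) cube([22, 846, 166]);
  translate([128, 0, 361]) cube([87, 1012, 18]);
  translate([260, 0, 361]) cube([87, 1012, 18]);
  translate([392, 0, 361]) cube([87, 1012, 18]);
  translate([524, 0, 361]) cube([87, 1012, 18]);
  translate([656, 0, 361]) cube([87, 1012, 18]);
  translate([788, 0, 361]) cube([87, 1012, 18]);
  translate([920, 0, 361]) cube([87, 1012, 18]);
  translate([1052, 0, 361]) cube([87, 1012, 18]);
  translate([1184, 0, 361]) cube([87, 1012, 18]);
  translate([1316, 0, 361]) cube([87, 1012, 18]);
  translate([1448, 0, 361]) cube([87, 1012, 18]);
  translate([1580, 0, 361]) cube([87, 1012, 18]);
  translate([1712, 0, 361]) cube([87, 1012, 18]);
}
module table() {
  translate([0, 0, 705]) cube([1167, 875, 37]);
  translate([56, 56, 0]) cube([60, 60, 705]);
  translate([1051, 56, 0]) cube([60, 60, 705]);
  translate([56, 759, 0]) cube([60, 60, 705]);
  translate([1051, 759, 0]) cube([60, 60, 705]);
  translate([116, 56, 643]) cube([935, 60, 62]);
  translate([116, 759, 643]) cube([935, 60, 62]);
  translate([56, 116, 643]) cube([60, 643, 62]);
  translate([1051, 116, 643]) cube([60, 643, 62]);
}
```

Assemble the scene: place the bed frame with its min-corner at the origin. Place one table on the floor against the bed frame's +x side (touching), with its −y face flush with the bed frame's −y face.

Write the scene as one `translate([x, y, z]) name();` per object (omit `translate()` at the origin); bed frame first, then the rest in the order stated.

bed_frame();
translate([1939, 0, 0]) table();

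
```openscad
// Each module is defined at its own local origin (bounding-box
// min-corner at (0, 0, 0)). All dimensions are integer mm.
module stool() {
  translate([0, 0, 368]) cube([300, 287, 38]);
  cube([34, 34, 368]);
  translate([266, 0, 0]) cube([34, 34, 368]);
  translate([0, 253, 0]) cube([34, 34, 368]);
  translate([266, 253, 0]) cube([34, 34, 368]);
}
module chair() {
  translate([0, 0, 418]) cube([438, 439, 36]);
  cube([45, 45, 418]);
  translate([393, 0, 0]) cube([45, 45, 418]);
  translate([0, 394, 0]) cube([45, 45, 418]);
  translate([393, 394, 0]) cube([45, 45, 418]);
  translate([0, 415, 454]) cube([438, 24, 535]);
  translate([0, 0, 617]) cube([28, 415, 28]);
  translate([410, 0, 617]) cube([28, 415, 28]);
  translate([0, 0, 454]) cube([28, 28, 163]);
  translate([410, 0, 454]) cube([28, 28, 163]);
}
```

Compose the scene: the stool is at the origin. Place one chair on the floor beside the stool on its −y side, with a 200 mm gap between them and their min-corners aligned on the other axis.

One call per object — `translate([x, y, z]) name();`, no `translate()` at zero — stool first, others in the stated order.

stool();
translate([0, -639, 0]) chair();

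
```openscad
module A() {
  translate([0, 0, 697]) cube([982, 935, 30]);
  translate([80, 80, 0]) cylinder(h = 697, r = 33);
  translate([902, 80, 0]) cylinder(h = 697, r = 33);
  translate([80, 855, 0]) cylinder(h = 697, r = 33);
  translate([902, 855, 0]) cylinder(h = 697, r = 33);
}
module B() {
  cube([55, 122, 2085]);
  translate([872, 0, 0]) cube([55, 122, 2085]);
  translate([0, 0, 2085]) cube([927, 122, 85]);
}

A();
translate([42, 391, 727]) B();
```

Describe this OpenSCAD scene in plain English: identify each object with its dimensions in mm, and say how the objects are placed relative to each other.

A is a table: top 982 mm (x) × 935 mm (y), 30 mm thick, upper face at z = 727 mm, on four round legs of 66 mm diameter, each leg's bounding box inset 47 mm from the nearest pair of top edges, running from z = 0 to the bottom of the top.

B is a rectangular door frame: two vertical jambs of 55×122 mm section, 2085 mm tall, with a clear opening 817 mm wide between their inner faces. A header 85 mm tall and 122 mm deep lies on top of the jambs and spans the full outside width.

The door frame is on top of the table.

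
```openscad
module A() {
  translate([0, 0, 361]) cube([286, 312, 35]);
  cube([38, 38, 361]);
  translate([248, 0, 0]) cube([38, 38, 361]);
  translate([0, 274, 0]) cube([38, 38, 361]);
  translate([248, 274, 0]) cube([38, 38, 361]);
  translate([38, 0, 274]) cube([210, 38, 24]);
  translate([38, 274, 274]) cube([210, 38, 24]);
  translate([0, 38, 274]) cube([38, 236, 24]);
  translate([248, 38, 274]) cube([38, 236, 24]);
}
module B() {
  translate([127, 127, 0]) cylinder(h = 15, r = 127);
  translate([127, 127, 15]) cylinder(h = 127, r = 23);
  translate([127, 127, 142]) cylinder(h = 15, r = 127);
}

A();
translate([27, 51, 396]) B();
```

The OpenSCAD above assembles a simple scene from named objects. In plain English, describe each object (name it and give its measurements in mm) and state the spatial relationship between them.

A is a four-legged stool. The seat is 286×312 mm, 35 mm thick, top at z = 396 mm. It stands on four square legs, each 38×38 mm in cross-section, from z = 0 to the seat underside, each flush with a corner of the seat. Four stretchers, 38 mm wide and 24 mm tall, connect adjacent legs with their undersides at z = 274 mm, each running between the inner faces of the legs it joins and aligned with the legs' outer faces on the other axis.

B is a spool: two coaxial disc flanges of radius 127 mm and thickness 15 mm, joined by a core cylinder of radius 23 mm and height 127 mm. The lower flange rests on z = 0 and the three cylinders share a vertical axis.

The spool is on top of the stool.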